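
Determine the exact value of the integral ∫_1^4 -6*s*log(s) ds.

45/2 - 96*log(2)

Integrate by parts once (u = ln s, dv = -6*s ds).
An antiderivative is F(s) = -3*s**2*(2*log(s) - 1)/2.
Then F(4) - F(1) = (24 - 96*log(2)) - (3/2) = 45/2 - 96*log(2).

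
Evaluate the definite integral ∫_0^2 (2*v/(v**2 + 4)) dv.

log(2)

Let u = v**2 + 4, so du = 2*v dv. When v = 0, u = 4; when v = 2, u = 8.
The integral becomes ∫ 1/u du from 4 to 8, with antiderivative log(u).
Back in v: F(v) = log(v**2 + 4).
Then F(2) - F(0) = (log(8)) - (log(4)) = log(2).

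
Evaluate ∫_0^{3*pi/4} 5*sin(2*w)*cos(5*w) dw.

-10/21 + 25*sqrt(2)/42

Use the identity sin(2*w)cos(5*w) = [sin(7*w) + sin(-3*w)]/2.
An antiderivative is F(w) = 5*cos(3*w)/6 - 5*cos(7*w)/14.
Then F(3*pi/4) - F(0) = (25*sqrt(2)/42) - (10/21) = -10/21 + 25*sqrt(2)/42.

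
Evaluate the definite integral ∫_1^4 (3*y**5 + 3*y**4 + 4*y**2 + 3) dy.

27543/10

By the power rule, an antiderivative is F(y) = y**6/2 + 3*y**5/5 + 4*y**3/3 + 3*y.
Then F(4) - F(1) = (41396/15) - (163/30) = 27543/10.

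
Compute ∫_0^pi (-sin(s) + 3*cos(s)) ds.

-2

An antiderivative is F(s) = 3*sin(s) + cos(s).
Then F(pi) - F(0) = (-1) - (1) = -2.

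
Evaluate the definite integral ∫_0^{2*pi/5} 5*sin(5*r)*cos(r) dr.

125/96 - 25*sqrt(5)/96

Use the identity sin(5*r)cos(r) = [sin(6*r) + sin(4*r)]/2.
An antiderivative is F(r) = -5*cos(4*r)/8 - 5*cos(6*r)/12.
Then F(2*pi/5) - F(0) = (25/96 - 25*sqrt(5)/96) - (-25/24) = 125/96 - 25*sqrt(5)/96.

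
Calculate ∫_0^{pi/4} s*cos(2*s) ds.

Integrate by parts once (u = s, dv = cos(2*s) ds).
An antiderivative is F(s) = s*sin(2*s)/2 + cos(2*s)/4.
Then F(pi/4) - F(0) = (pi/8) - (1/4) = -1/4 + pi/8.

-1/4 + pi/8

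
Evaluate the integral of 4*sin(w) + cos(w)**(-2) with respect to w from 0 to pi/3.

sqrt(3) + 2

An antiderivative is F(w) = -4*cos(w) + tan(w).
Then F(pi/3) - F(0) = (-2 + sqrt(3)) - (-4) = sqrt(3) + 2.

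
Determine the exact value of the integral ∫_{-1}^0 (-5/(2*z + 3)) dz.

-5*log(3)/2

An antiderivative is F(z) = -5*log(2*z + 3)/2.
Then F(0) - F(-1) = (-5*log(3)/2) - (0) = -5*log(3)/2.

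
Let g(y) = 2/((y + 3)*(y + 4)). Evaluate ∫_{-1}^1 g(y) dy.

log(36/25)

Factor the denominator: y**2 + 7*y + 12 = (y + 4)(y + 3).
Partial fractions: 2/((y + 3)*(y + 4)) = -2/(y + 4) + 2/(y + 3).
An antiderivative is F(y) = 2*log(y + 3) - 2*log(y + 4).
Then F(1) - F(-1) = (log(16/25)) - (log(4/9)) = log(36/25).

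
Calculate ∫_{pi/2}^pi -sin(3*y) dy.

An antiderivative is F(y) = cos(3*y)/3.
Then F(pi) - F(pi/2) = (-1/3) - (0) = -1/3.

-1/3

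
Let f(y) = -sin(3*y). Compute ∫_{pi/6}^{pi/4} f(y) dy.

An antiderivative is F(y) = cos(3*y)/3.
Then F(pi/4) - F(pi/6) = (-sqrt(2)/6) - (0) = -sqrt(2)/6.

-sqrt(2)/6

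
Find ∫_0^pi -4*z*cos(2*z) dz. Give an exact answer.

Integrate by parts once (u = z, dv = -4*cos(2*z) dz).
An antiderivative is F(z) = -2*z*sin(2*z) - cos(2*z).
Then F(pi) - F(0) = (-1) - (-1) = 0.

0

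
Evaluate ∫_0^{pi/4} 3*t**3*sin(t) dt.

Integrate by parts 3 times (u = t^3, dv = 3*sin(t) dt).
An antiderivative is F(t) = -3*t**3*cos(t) + 9*t**2*sin(t) + 18*t*cos(t) - 18*sin(t).
Then F(pi/4) - F(0) = (3*sqrt(2)*(-384 - pi**3 + 12*pi**2 + 96*pi)/128) - (0) = 3*sqrt(2)*(-384 - pi**3 + 12*pi**2 + 96*pi)/128.

3*sqrt(2)*(-384 - pi**3 + 12*pi**2 + 96*pi)/128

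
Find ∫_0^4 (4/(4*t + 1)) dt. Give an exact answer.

An antiderivative is F(t) = log(4*t + 1).
Then F(4) - F(0) = (log(17)) - (0) = log(17).

log(17)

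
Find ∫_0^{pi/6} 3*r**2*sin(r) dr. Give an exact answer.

-6 - sqrt(3)*pi**2/24 + pi/2 + 3*sqrt(3)

Integrate by parts twice (u = r^2, dv = 3*sin(r) dr).
An antiderivative is F(r) = -3*r**2*cos(r) + 6*r*sin(r) + 6*cos(r).
Then F(pi/6) - F(0) = (-sqrt(3)*pi**2/24 + pi/2 + 3*sqrt(3)) - (6) = -6 - sqrt(3)*pi**2/24 + pi/2 + 3*sqrt(3).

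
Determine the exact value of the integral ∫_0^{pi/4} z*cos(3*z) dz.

Integrate by parts once (u = z, dv = cos(3*z) dz).
An antiderivative is F(z) = z*sin(3*z)/3 + cos(3*z)/9.
Then F(pi/4) - F(0) = (sqrt(2)*(-4 + 3*pi)/72) - (1/9) = -1/9 - sqrt(2)/18 + sqrt(2)*pi/24.

-1/9 - sqrt(2)/18 + sqrt(2)*pi/24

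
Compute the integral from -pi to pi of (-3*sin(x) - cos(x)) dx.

0

An antiderivative is F(x) = -sin(x) + 3*cos(x).
Then F(pi) - F(-pi) = (-3) - (-3) = 0.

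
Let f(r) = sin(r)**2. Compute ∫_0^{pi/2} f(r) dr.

Use the identity sin^2(r) = (1 - cos(2*r))/2.
An antiderivative is F(r) = r/2 - sin(2*r)/4.
Then F(pi/2) - F(0) = (pi/4) - (0) = pi/4.

pi/4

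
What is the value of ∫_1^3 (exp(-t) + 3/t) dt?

An antiderivative is F(t) = 3*log(t) - exp(-t).
Then F(3) - F(1) = (-exp(-3) + 3*log(3)) - (-exp(-1)) = -exp(-3) + exp(-1) + 3*log(3).

-exp(-3) + exp(-1) + 3*log(3)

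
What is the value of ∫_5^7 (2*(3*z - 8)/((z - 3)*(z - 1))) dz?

Factor the denominator: z**2 - 4*z + 3 = (z - 1)(z - 3).
Partial fractions: 2*(3*z - 8)/((z - 3)*(z - 1)) = 5/(z - 1) + 1/(z - 3).
An antiderivative is F(z) = log(z - 3) + 5*log(z - 1).
Then F(7) - F(5) = (7*log(2) + 5*log(3)) - (11*log(2)) = -4*log(2) + 5*log(3).

-4*log(2) + 5*log(3)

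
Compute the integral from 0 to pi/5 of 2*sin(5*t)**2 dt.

Use the identity sin^2(5*t) = (1 - cos(10*t))/2.
An antiderivative is F(t) = t - sin(10*t)/10.
Then F(pi/5) - F(0) = (pi/5) - (0) = pi/5.

pi/5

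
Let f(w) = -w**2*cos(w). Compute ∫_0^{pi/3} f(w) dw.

-pi/3 - sqrt(3)*pi**2/18 + sqrt(3)

Integrate by parts twice (u = w^2, dv = -cos(w) dw).
An antiderivative is F(w) = -w**2*sin(w) - 2*w*cos(w) + 2*sin(w).
Then F(pi/3) - F(0) = (-pi/3 - sqrt(3)*pi**2/18 + sqrt(3)) - (0) = -pi/3 - sqrt(3)*pi**2/18 + sqrt(3).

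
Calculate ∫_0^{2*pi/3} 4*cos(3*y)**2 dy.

4*pi/3

Use the identity cos^2(3*y) = (1 + cos(6*y))/2.
An antiderivative is F(y) = 2*y + sin(6*y)/3.
Then F(2*pi/3) - F(0) = (4*pi/3) - (0) = 4*pi/3.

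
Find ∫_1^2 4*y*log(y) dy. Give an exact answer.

Integrate by parts once (u = ln y, dv = 4*y dy).
An antiderivative is F(y) = y**2*(2*log(y) - 1).
Then F(2) - F(1) = (-4 + 8*log(2)) - (-1) = -3 + 8*log(2).

-3 + 8*log(2)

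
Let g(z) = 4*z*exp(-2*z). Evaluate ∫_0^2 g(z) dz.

Integrate by parts once (u = z, dv = 4*exp(-2*z) dz).
An antiderivative is F(z) = (-2*z - 1)*exp(-2*z).
Then F(2) - F(0) = (-5*exp(-4)) - (-1) = 1 - 5*exp(-4).

1 - 5*exp(-4)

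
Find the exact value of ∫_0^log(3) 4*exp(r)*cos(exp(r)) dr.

-4*sin(1) + 4*sin(3)

Let u = exp(r), so du = exp(r) dr. When r = 0, u = 1; when r = log(3), u = 3.
The integral becomes 4·∫ cos(u) du from 1 to 3, with antiderivative 4*sin(u).
Back in r: F(r) = 4*sin(exp(r)).
Then F(log(3)) - F(0) = (4*sin(3)) - (4*sin(1)) = -4*sin(1) + 4*sin(3).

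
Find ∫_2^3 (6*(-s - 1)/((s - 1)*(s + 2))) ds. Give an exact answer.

-log(25)

Factor the denominator: s**2 + s - 2 = (s + 2)(s - 1).
Partial fractions: 6*(-s - 1)/((s - 1)*(s + 2)) = -2/(s + 2) - 4/(s - 1).
An antiderivative is F(s) = -4*log(s - 1) - 2*log(s + 2).
Then F(3) - F(2) = (-2*log(5) - 4*log(2)) - (-log(16)) = -log(25).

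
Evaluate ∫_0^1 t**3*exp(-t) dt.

Integrate by parts 3 times (u = t^3, dv = exp(-t) dt).
An antiderivative is F(t) = (-t**3 - 3*t**2 - 6*t - 6)*exp(-t).
Then F(1) - F(0) = (-16*exp(-1)) - (-6) = 6 - 16*exp(-1).

6 - 16*exp(-1)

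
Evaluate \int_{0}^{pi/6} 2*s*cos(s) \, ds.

Integrate by parts once (u = s, dv = 2*cos(s) ds).
An antiderivative is F(s) = 2*s*sin(s) + 2*cos(s).
Then F(pi/6) - F(0) = (pi/6 + sqrt(3)) - (2) = -2 + pi/6 + sqrt(3).

-2 + pi/6 + sqrt(3)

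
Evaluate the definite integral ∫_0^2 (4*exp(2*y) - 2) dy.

-6 + 2*exp(4)

An antiderivative is F(y) = 2*exp(2*y) - 2*y.
Then F(2) - F(0) = (-4 + 2*exp(4)) - (2) = -6 + 2*exp(4).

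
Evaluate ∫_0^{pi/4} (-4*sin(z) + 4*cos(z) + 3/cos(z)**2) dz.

An antiderivative is F(z) = 4*sin(z) + 4*cos(z) + 3*tan(z).
Then F(pi/4) - F(0) = (3 + 4*sqrt(2)) - (4) = -1 + 4*sqrt(2).

-1 + 4*sqrt(2)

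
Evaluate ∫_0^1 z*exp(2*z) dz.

Integrate by parts once (u = z, dv = exp(2*z) dz).
An antiderivative is F(z) = (2*z - 1)*exp(2*z)/4.
Then F(1) - F(0) = (exp(2)/4) - (-1/4) = 1/4 + exp(2)/4.

1/4 + exp(2)/4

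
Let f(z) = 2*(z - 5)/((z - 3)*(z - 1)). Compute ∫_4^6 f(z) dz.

-6*log(3) + 4*log(5)

Factor the denominator: z**2 - 4*z + 3 = (z - 1)(z - 3).
Partial fractions: 2*(z - 5)/((z - 3)*(z - 1)) = 4/(z - 1) - 2/(z - 3).
An antiderivative is F(z) = -2*log(z - 3) + 4*log(z - 1).
Then F(6) - F(4) = (-2*log(3) + 4*log(5)) - (log(81)) = -6*log(3) + 4*log(5).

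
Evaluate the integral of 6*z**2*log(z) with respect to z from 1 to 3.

Integrate by parts once (u = ln z, dv = 6*z**2 dz).
An antiderivative is F(z) = 2*z**3*(3*log(z) - 1)/3.
Then F(3) - F(1) = (-18 + 54*log(3)) - (-2/3) = -52/3 + 54*log(3).

-52/3 + 54*log(3)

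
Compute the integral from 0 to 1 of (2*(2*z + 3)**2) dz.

Let u = 2*z + 3, so du = 2 dz. When z = 0, u = 3; when z = 1, u = 5.
The integral becomes ∫ u**2 du from 3 to 5, with antiderivative u**3/3.
Back in z: F(z) = (2*z + 3)**3/3.
Then F(1) - F(0) = (125/3) - (9) = 98/3.

98/3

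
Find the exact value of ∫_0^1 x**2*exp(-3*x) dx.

Integrate by parts twice (u = x^2, dv = exp(-3*x) dx).
An antiderivative is F(x) = (-9*x**2 - 6*x - 2)*exp(-3*x)/27.
Then F(1) - F(0) = (-17*exp(-3)/27) - (-2/27) = 2/27 - 17*exp(-3)/27.

2/27 - 17*exp(-3)/27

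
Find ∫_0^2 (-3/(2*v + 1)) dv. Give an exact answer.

An antiderivative is F(v) = -3*log(2*v + 1)/2.
Then F(2) - F(0) = (-3*log(5)/2) - (0) = -3*log(5)/2.

-3*log(5)/2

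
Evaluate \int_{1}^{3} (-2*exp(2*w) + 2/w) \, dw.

-exp(6) + log(9) + exp(2)

An antiderivative is F(w) = -exp(2*w) + 2*log(w).
Then F(3) - F(1) = (-exp(6) + log(9)) - (-exp(2)) = -exp(6) + log(9) + exp(2).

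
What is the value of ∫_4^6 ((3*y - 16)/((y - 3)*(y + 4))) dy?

Factor the denominator: y**2 + y - 12 = (y + 4)(y - 3).
Partial fractions: (3*y - 16)/((y - 3)*(y + 4)) = 4/(y + 4) - 1/(y - 3).
An antiderivative is F(y) = -log(y - 3) + 4*log(y + 4).
Then F(6) - F(4) = (-log(3) + 4*log(2) + 4*log(5)) - (12*log(2)) = -8*log(2) - log(3) + 4*log(5).

-8*log(2) - log(3) + 4*log(5)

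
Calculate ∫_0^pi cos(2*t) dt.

0

An antiderivative is F(t) = sin(2*t)/2.
Then F(pi) - F(0) = (0) - (0) = 0.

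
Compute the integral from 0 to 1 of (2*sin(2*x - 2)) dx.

Let u = 2*x - 2, so du = 2 dx. When x = 0, u = -2; when x = 1, u = 0.
The integral becomes ∫ sin(u) du from -2 to 0, with antiderivative -cos(u).
Back in x: F(x) = -cos(2*x - 2).
Then F(1) - F(0) = (-1) - (-cos(2)) = -1 + cos(2).

-1 + cos(2)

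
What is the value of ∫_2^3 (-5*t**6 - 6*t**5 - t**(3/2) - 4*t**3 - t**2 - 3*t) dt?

By the power rule, an antiderivative is F(t) = -5*t**7/7 - t**6 - 2*t**(5/2)/5 - t**4 - t**3/3 - 3*t**2/2.
Then F(3) - F(2) = (-33525/14 - 18*sqrt(3)/5) - (-3782/21 - 8*sqrt(2)/5) = -93011/42 - 18*sqrt(3)/5 + 8*sqrt(2)/5.

-93011/42 - 18*sqrt(3)/5 + 8*sqrt(2)/5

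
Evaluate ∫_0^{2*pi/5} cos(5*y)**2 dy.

pi/5

Use the identity cos^2(5*y) = (1 + cos(10*y))/2.
An antiderivative is F(y) = y/2 + sin(10*y)/20.
Then F(2*pi/5) - F(0) = (pi/5) - (0) = pi/5.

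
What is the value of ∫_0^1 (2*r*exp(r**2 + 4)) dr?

Let u = r**2 + 4, so du = 2*r dr. When r = 0, u = 4; when r = 1, u = 5.
The integral becomes ∫ exp(u) du from 4 to 5, with antiderivative exp(u).
Back in r: F(r) = exp(r**2 + 4).
Then F(1) - F(0) = (exp(5)) - (exp(4)) = -exp(4) + exp(5).

-exp(4) + exp(5)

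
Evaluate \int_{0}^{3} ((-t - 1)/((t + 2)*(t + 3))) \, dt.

log(5/8)

Factor the denominator: t**2 + 5*t + 6 = (t + 3)(t + 2).
Partial fractions: (-t - 1)/((t + 2)*(t + 3)) = -2/(t + 3) + 1/(t + 2).
An antiderivative is F(t) = log(t + 2) - 2*log(t + 3).
Then F(3) - F(0) = (log(5/36)) - (log(2/9)) = log(5/8).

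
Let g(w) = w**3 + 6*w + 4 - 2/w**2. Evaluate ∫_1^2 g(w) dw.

63/4

By the power rule, an antiderivative is F(w) = w**4/4 + 3*w**2 + 4*w + 2/w.
Then F(2) - F(1) = (25) - (37/4) = 63/4.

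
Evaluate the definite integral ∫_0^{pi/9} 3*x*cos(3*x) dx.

-1/6 + sqrt(3)*pi/18

Integrate by parts once (u = x, dv = 3*cos(3*x) dx).
An antiderivative is F(x) = x*sin(3*x) + cos(3*x)/3.
Then F(pi/9) - F(0) = (1/6 + sqrt(3)*pi/18) - (1/3) = -1/6 + sqrt(3)*pi/18.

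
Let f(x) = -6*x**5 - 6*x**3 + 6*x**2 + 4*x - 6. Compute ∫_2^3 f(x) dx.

By the power rule, an antiderivative is F(x) = -x**6 - 3*x**4/2 + 2*x**3 + 2*x**2 - 6*x.
Then F(3) - F(2) = (-1593/2) - (-76) = -1441/2.

-1441/2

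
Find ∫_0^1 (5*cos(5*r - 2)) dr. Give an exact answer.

Let u = 5*r - 2, so du = 5 dr. When r = 0, u = -2; when r = 1, u = 3.
The integral becomes ∫ cos(u) du from -2 to 3, with antiderivative sin(u).
Back in r: F(r) = sin(5*r - 2).
Then F(1) - F(0) = (sin(3)) - (-sin(2)) = sin(3) + sin(2).

sin(3) + sin(2)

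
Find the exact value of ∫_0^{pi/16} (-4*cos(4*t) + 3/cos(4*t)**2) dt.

An antiderivative is F(t) = -sin(4*t) + 3*tan(4*t)/4.
Then F(pi/16) - F(0) = (3/4 - sqrt(2)/2) - (0) = 3/4 - sqrt(2)/2.

3/4 - sqrt(2)/2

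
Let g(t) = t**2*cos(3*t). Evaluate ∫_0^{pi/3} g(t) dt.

-2*pi/27

Integrate by parts twice (u = t^2, dv = cos(3*t) dt).
An antiderivative is F(t) = t**2*sin(3*t)/3 + 2*t*cos(3*t)/9 - 2*sin(3*t)/27.
Then F(pi/3) - F(0) = (-2*pi/27) - (0) = -2*pi/27.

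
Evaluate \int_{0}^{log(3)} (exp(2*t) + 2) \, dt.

An antiderivative is F(t) = exp(2*t)/2 + 2*t.
Then F(log(3)) - F(0) = (log(9) + 9/2) - (1/2) = 2*log(3) + 4.

2*log(3) + 4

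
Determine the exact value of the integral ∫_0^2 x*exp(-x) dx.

1 - 3*exp(-2)

Integrate by parts once (u = x, dv = exp(-x) dx).
An antiderivative is F(x) = (-x - 1)*exp(-x).
Then F(2) - F(0) = (-3*exp(-2)) - (-1) = 1 - 3*exp(-2).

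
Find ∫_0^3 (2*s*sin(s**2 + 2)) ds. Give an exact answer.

Let u = s**2 + 2, so du = 2*s ds. When s = 0, u = 2; when s = 3, u = 11.
The integral becomes ∫ sin(u) du from 2 to 11, with antiderivative -cos(u).
Back in s: F(s) = -cos(s**2 + 2).
Then F(3) - F(0) = (-cos(11)) - (-cos(2)) = cos(2) - cos(11).

cos(2) - cos(11)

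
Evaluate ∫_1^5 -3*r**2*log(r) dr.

Integrate by parts once (u = ln r, dv = -3*r**2 dr).
An antiderivative is F(r) = -r**3*(3*log(r) - 1)/3.
Then F(5) - F(1) = (125/3 - 125*log(5)) - (1/3) = 124/3 - 125*log(5).

124/3 - 125*log(5)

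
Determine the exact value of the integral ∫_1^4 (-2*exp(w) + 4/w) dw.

-2*exp(4) + 2*exp(1) + 8*log(2)

An antiderivative is F(w) = -2*exp(w) + 4*log(w).
Then F(4) - F(1) = (-2*exp(4) + 8*log(2)) - (-2*exp(1)) = -2*exp(4) + 2*exp(1) + 8*log(2).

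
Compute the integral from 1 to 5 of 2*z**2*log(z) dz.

Integrate by parts once (u = ln z, dv = 2*z**2 dz).
An antiderivative is F(z) = 2*z**3*(3*log(z) - 1)/9.
Then F(5) - F(1) = (-250/9 + 250*log(5)/3) - (-2/9) = -248/9 + 250*log(5)/3.

-248/9 + 250*log(5)/3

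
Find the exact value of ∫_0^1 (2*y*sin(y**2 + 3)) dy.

Let u = y**2 + 3, so du = 2*y dy. When y = 0, u = 3; when y = 1, u = 4.
The integral becomes ∫ sin(u) du from 3 to 4, with antiderivative -cos(u).
Back in y: F(y) = -cos(y**2 + 3).
Then F(1) - F(0) = (-cos(4)) - (-cos(3)) = cos(3) - cos(4).

cos(3) - cos(4)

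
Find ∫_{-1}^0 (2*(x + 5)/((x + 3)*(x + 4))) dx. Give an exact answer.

-8*log(2) + 6*log(3)

Factor the denominator: x**2 + 7*x + 12 = (x + 4)(x + 3).
Partial fractions: 2*(x + 5)/((x + 3)*(x + 4)) = -2/(x + 4) + 4/(x + 3).
An antiderivative is F(x) = 4*log(x + 3) - 2*log(x + 4).
Then F(0) - F(-1) = (log(81/16)) - (log(16/9)) = -8*log(2) + 6*log(3).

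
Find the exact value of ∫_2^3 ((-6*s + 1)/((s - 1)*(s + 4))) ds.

-5*log(7) + 4*log(2) + 5*log(3)

Factor the denominator: s**2 + 3*s - 4 = (s + 4)(s - 1).
Partial fractions: (-6*s + 1)/((s - 1)*(s + 4)) = -5/(s + 4) - 1/(s - 1).
An antiderivative is F(s) = -log(s - 1) - 5*log(s + 4).
Then F(3) - F(2) = (-5*log(7) - log(2)) - (-5*log(3) - 5*log(2)) = -5*log(7) + 4*log(2) + 5*log(3).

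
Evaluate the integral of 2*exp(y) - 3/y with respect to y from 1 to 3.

-2*exp(1) - log(27) + 2*exp(3)

An antiderivative is F(y) = 2*exp(y) - 3*log(y).
Then F(3) - F(1) = (-log(27) + 2*exp(3)) - (2*exp(1)) = -2*exp(1) - log(27) + 2*exp(3).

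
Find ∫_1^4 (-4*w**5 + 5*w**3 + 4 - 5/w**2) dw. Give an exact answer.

-2403

By the power rule, an antiderivative is F(w) = -2*w**6/3 + 5*w**4/4 + 4*w + 5/w.
Then F(4) - F(1) = (-28721/12) - (115/12) = -2403.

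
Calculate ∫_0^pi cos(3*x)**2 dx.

pi/2

Use the identity cos^2(3*x) = (1 + cos(6*x))/2.
An antiderivative is F(x) = x/2 + sin(6*x)/12.
Then F(pi) - F(0) = (pi/2) - (0) = pi/2.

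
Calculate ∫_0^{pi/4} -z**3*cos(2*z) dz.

-3/8 - pi**3/128 + 3*pi/16

Integrate by parts 3 times (u = z^3, dv = -cos(2*z) dz).
An antiderivative is F(z) = -z**3*sin(2*z)/2 - 3*z**2*cos(2*z)/4 + 3*z*sin(2*z)/4 + 3*cos(2*z)/8.
Then F(pi/4) - F(0) = (pi*(24 - pi**2)/128) - (3/8) = -3/8 - pi**3/128 + 3*pi/16.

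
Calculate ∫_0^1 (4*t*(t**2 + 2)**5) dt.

Let u = t**2 + 2, so du = 2*t dt. When t = 0, u = 2; when t = 1, u = 3.
The integral becomes 2·∫ u**5 du from 2 to 3, with antiderivative u**6/3.
Back in t: F(t) = (t**2 + 2)**6/3.
Then F(1) - F(0) = (243) - (64/3) = 665/3.

665/3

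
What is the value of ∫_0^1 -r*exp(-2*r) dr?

(3 - exp(2))*exp(-2)/4

Integrate by parts once (u = r, dv = -exp(-2*r) dr).
An antiderivative is F(r) = (2*r + 1)*exp(-2*r)/4.
Then F(1) - F(0) = (3*exp(-2)/4) - (1/4) = (3 - exp(2))*exp(-2)/4.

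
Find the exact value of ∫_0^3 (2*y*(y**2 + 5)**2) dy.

873

Let u = y**2 + 5, so du = 2*y dy. When y = 0, u = 5; when y = 3, u = 14.
The integral becomes ∫ u**2 du from 5 to 14, with antiderivative u**3/3.
Back in y: F(y) = (y**2 + 5)**3/3.
Then F(3) - F(0) = (2744/3) - (125/3) = 873.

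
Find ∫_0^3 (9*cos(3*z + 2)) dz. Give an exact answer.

Let u = 3*z + 2, so du = 3 dz. When z = 0, u = 2; when z = 3, u = 11.
The integral becomes 3·∫ cos(u) du from 2 to 11, with antiderivative 3*sin(u).
Back in z: F(z) = 3*sin(3*z + 2).
Then F(3) - F(0) = (3*sin(11)) - (3*sin(2)) = 3*sin(11) - 3*sin(2).

3*sin(11) - 3*sin(2)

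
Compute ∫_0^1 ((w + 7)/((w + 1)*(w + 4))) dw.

log(16/5)

Factor the denominator: w**2 + 5*w + 4 = (w + 4)(w + 1).
Partial fractions: (w + 7)/((w + 1)*(w + 4)) = -1/(w + 4) + 2/(w + 1).
An antiderivative is F(w) = 2*log(w + 1) - log(w + 4).
Then F(1) - F(0) = (log(4/5)) - (-log(4)) = log(16/5).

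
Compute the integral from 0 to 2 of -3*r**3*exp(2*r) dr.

-51*exp(4)/8 - 9/8

Integrate by parts 3 times (u = r^3, dv = -3*exp(2*r) dr).
An antiderivative is F(r) = (-12*r**3 + 18*r**2 - 18*r + 9)*exp(2*r)/8.
Then F(2) - F(0) = (-51*exp(4)/8) - (9/8) = -51*exp(4)/8 - 9/8.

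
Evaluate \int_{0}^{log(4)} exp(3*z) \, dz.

Let u = exp(z), so du = exp(z) dz. When z = 0, u = 1; when z = log(4), u = 4.
The integral becomes ∫ u**2 du from 1 to 4, with antiderivative u**3/3.
Back in z: F(z) = exp(3*z)/3.
Then F(log(4)) - F(0) = (64/3) - (1/3) = 21.

21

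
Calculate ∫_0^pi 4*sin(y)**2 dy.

2*pi

Use the identity sin^2(y) = (1 - cos(2*y))/2.
An antiderivative is F(y) = 2*y - sin(2*y).
Then F(pi) - F(0) = (2*pi) - (0) = 2*pi.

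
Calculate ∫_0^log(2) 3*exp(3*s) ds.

7

Let u = exp(s), so du = exp(s) ds. When s = 0, u = 1; when s = log(2), u = 2.
The integral becomes 3·∫ u**2 du from 1 to 2, with antiderivative u**3.
Back in s: F(s) = exp(3*s).
Then F(log(2)) - F(0) = (8) - (1) = 7.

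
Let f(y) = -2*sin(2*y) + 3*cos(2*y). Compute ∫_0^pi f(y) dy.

An antiderivative is F(y) = 3*sin(2*y)/2 + cos(2*y).
Then F(pi) - F(0) = (1) - (1) = 0.

0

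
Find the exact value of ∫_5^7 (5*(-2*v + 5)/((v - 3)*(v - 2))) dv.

-5*log(5) - 5*log(2) + 5*log(3)

Factor the denominator: v**2 - 5*v + 6 = (v - 2)(v - 3).
Partial fractions: 5*(-2*v + 5)/((v - 3)*(v - 2)) = -5/(v - 2) - 5/(v - 3).
An antiderivative is F(v) = -5*log(v - 3) - 5*log(v - 2).
Then F(7) - F(5) = (-5*log(5) - 10*log(2)) - (-5*log(3) - 5*log(2)) = -5*log(5) - 5*log(2) + 5*log(3).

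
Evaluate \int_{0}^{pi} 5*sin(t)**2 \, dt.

5*pi/2

Use the identity sin^2(t) = (1 - cos(2*t))/2.
An antiderivative is F(t) = 5*t/2 - 5*sin(2*t)/4.
Then F(pi) - F(0) = (5*pi/2) - (0) = 5*pi/2.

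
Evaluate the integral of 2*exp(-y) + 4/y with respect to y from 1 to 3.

-2*exp(-3) + 2*exp(-1) + 4*log(3)

An antiderivative is F(y) = 4*log(y) - 2*exp(-y).
Then F(3) - F(1) = (-2*exp(-3) + 4*log(3)) - (-2*exp(-1)) = -2*exp(-3) + 2*exp(-1) + 4*log(3).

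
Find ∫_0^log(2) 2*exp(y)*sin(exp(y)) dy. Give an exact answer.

Let u = exp(y), so du = exp(y) dy. When y = 0, u = 1; when y = log(2), u = 2.
The integral becomes 2·∫ sin(u) du from 1 to 2, with antiderivative -2*cos(u).
Back in y: F(y) = -2*cos(exp(y)).
Then F(log(2)) - F(0) = (-2*cos(2)) - (-2*cos(1)) = -2*cos(2) + 2*cos(1).

-2*cos(2) + 2*cos(1)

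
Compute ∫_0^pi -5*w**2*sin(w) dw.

Integrate by parts twice (u = w^2, dv = -5*sin(w) dw).
An antiderivative is F(w) = 5*w**2*cos(w) - 10*w*sin(w) - 10*cos(w).
Then F(pi) - F(0) = (10 - 5*pi**2) - (-10) = 20 - 5*pi**2.

20 - 5*pi**2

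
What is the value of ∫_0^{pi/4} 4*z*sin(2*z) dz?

1

Integrate by parts once (u = z, dv = 4*sin(2*z) dz).
An antiderivative is F(z) = -2*z*cos(2*z) + sin(2*z).
Then F(pi/4) - F(0) = (1) - (0) = 1.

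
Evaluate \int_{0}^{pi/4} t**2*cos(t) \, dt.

sqrt(2)*(-32 + pi**2 + 8*pi)/32

Integrate by parts twice (u = t^2, dv = cos(t) dt).
An antiderivative is F(t) = t**2*sin(t) + 2*t*cos(t) - 2*sin(t).
Then F(pi/4) - F(0) = (sqrt(2)*(-32 + pi**2 + 8*pi)/32) - (0) = sqrt(2)*(-32 + pi**2 + 8*pi)/32.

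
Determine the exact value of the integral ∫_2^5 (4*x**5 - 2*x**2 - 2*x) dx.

By the power rule, an antiderivative is F(x) = 2*x**6/3 - 2*x**3/3 - x**2.
Then F(5) - F(2) = (30925/3) - (100/3) = 10275.

10275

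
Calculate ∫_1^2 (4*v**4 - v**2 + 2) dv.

367/15

By the power rule, an antiderivative is F(v) = 4*v**5/5 - v**3/3 + 2*v.
Then F(2) - F(1) = (404/15) - (37/15) = 367/15.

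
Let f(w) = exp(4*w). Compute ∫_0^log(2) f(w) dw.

15/4

Let u = exp(w), so du = exp(w) dw. When w = 0, u = 1; when w = log(2), u = 2.
The integral becomes ∫ u**3 du from 1 to 2, with antiderivative u**4/4.
Back in w: F(w) = exp(4*w)/4.
Then F(log(2)) - F(0) = (4) - (1/4) = 15/4.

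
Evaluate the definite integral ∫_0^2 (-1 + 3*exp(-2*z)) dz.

(-exp(4) - 3)*exp(-4)/2

An antiderivative is F(z) = -z - 3*exp(-2*z)/2.
Then F(2) - F(0) = (-2 - 3*exp(-4)/2) - (-3/2) = (-exp(4) - 3)*exp(-4)/2.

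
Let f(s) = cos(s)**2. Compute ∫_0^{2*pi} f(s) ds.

pi

Use the identity cos^2(s) = (1 + cos(2*s))/2.
An antiderivative is F(s) = s/2 + sin(2*s)/4.
Then F(2*pi) - F(0) = (pi) - (0) = pi.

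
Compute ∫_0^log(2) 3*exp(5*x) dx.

Let u = exp(x), so du = exp(x) dx. When x = 0, u = 1; when x = log(2), u = 2.
The integral becomes 3·∫ u**4 du from 1 to 2, with antiderivative 3*u**5/5.
Back in x: F(x) = 3*exp(5*x)/5.
Then F(log(2)) - F(0) = (96/5) - (3/5) = 93/5.

93/5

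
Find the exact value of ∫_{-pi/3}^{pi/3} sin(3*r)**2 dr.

pi/3

Use the identity sin^2(3*r) = (1 - cos(6*r))/2.
An antiderivative is F(r) = r/2 - sin(6*r)/12.
Then F(pi/3) - F(-pi/3) = (pi/6) - (-pi/6) = pi/3.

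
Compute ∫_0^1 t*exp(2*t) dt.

1/4 + exp(2)/4

Integrate by parts once (u = t, dv = exp(2*t) dt).
An antiderivative is F(t) = (2*t - 1)*exp(2*t)/4.
Then F(1) - F(0) = (exp(2)/4) - (-1/4) = 1/4 + exp(2)/4.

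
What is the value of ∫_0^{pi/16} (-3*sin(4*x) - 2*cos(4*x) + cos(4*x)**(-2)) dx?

-1/2 + sqrt(2)/8

An antiderivative is F(x) = -sin(4*x)/2 + 3*cos(4*x)/4 + tan(4*x)/4.
Then F(pi/16) - F(0) = (sqrt(2)/8 + 1/4) - (3/4) = -1/2 + sqrt(2)/8.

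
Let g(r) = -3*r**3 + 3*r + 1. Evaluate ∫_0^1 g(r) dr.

7/4

By the power rule, an antiderivative is F(r) = -3*r**4/4 + 3*r**2/2 + r.
Then F(1) - F(0) = (7/4) - (0) = 7/4.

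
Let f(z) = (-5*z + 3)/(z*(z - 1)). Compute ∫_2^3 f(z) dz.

Factor the denominator: z**2 - z = z(z - 1).
Partial fractions: (-5*z + 3)/(z*(z - 1)) = -3/z - 2/(z - 1).
An antiderivative is F(z) = -3*log(z) - 2*log(z - 1).
Then F(3) - F(2) = (-3*log(3) - 2*log(2)) - (-log(8)) = log(2/27).

log(2/27)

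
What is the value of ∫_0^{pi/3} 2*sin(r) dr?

1

An antiderivative is F(r) = -2*cos(r).
Then F(pi/3) - F(0) = (-1) - (-2) = 1.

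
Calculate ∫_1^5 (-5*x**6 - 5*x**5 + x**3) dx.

-480668/7

By the power rule, an antiderivative is F(x) = -5*x**7/7 - 5*x**6/6 + x**4/4.
Then F(5) - F(1) = (-5768125/84) - (-109/84) = -480668/7.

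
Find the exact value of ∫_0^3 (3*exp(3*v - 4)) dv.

Let u = 3*v - 4, so du = 3 dv. When v = 0, u = -4; when v = 3, u = 5.
The integral becomes ∫ exp(u) du from -4 to 5, with antiderivative exp(u).
Back in v: F(v) = exp(3*v - 4).
Then F(3) - F(0) = (exp(5)) - (exp(-4)) = -(1 - exp(9))*exp(-4).

-(1 - exp(9))*exp(-4)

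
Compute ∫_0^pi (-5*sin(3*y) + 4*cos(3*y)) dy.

An antiderivative is F(y) = 4*sin(3*y)/3 + 5*cos(3*y)/3.
Then F(pi) - F(0) = (-5/3) - (5/3) = -10/3.

-10/3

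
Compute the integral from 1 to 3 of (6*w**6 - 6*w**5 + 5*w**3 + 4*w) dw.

By the power rule, an antiderivative is F(w) = 6*w**7/7 - w**6 + 5*w**4/4 + 2*w**2.
Then F(3) - F(1) = (35415/28) - (87/28) = 8832/7.

8832/7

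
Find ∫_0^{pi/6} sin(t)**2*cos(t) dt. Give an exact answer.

Let u = sin(t), so du = cos(t) dt. When t = 0, u = 0; when t = pi/6, u = 1/2.
The integral becomes ∫ u**2 du from 0 to 1/2, with antiderivative u**3/3.
Back in t: F(t) = sin(t)**3/3.
Then F(pi/6) - F(0) = (1/24) - (0) = 1/24.

1/24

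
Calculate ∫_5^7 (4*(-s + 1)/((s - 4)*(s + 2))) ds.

Factor the denominator: s**2 - 2*s - 8 = (s + 2)(s - 4).
Partial fractions: 4*(-s + 1)/((s - 4)*(s + 2)) = -2/(s + 2) - 2/(s - 4).
An antiderivative is F(s) = -2*log(s - 4) - 2*log(s + 2).
Then F(7) - F(5) = (-6*log(3)) - (-log(49)) = -6*log(3) + 2*log(7).

-6*log(3) + 2*log(7)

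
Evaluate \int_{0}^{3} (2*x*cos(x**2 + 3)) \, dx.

Let u = x**2 + 3, so du = 2*x dx. When x = 0, u = 3; when x = 3, u = 12.
The integral becomes ∫ cos(u) du from 3 to 12, with antiderivative sin(u).
Back in x: F(x) = sin(x**2 + 3).
Then F(3) - F(0) = (sin(12)) - (sin(3)) = sin(12) - sin(3).

sin(12) - sin(3)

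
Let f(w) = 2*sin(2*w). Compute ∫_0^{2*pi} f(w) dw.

0

An antiderivative is F(w) = -cos(2*w).
Then F(2*pi) - F(0) = (-1) - (-1) = 0.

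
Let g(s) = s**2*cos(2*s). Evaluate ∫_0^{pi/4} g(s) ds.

Integrate by parts twice (u = s^2, dv = cos(2*s) ds).
An antiderivative is F(s) = s**2*sin(2*s)/2 + s*cos(2*s)/2 - sin(2*s)/4.
Then F(pi/4) - F(0) = (-1/4 + pi**2/32) - (0) = -1/4 + pi**2/32.

-1/4 + pi**2/32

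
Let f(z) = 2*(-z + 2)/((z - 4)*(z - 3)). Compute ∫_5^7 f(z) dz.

log(4/81)

Factor the denominator: z**2 - 7*z + 12 = (z - 3)(z - 4).
Partial fractions: 2*(-z + 2)/((z - 4)*(z - 3)) = 2/(z - 3) - 4/(z - 4).
An antiderivative is F(z) = -4*log(z - 4) + 2*log(z - 3).
Then F(7) - F(5) = (log(16/81)) - (log(4)) = log(4/81).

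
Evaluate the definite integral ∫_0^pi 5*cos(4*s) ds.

0

An antiderivative is F(s) = 5*sin(4*s)/4.
Then F(pi) - F(0) = (0) - (0) = 0.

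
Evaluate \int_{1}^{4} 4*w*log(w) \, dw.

-15 + 64*log(2)

Integrate by parts once (u = ln w, dv = 4*w dw).
An antiderivative is F(w) = w**2*(2*log(w) - 1).
Then F(4) - F(1) = (-16 + 64*log(2)) - (-1) = -15 + 64*log(2).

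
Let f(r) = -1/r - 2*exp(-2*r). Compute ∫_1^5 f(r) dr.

-log(5) - exp(-2) + exp(-10)

An antiderivative is F(r) = -log(r) + exp(-2*r).
Then F(5) - F(1) = (-log(5) + exp(-10)) - (exp(-2)) = -log(5) - exp(-2) + exp(-10).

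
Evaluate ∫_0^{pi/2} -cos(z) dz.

-1

An antiderivative is F(z) = -sin(z).
Then F(pi/2) - F(0) = (-1) - (0) = -1.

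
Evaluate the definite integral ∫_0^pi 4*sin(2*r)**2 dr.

Use the identity sin^2(2*r) = (1 - cos(4*r))/2.
An antiderivative is F(r) = 2*r - sin(4*r)/2.
Then F(pi) - F(0) = (2*pi) - (0) = 2*pi.

2*pi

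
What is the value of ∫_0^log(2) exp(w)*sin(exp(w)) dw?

Let u = exp(w), so du = exp(w) dw. When w = 0, u = 1; when w = log(2), u = 2.
The integral becomes ∫ sin(u) du from 1 to 2, with antiderivative -cos(u).
Back in w: F(w) = -cos(exp(w)).
Then F(log(2)) - F(0) = (-cos(2)) - (-cos(1)) = -cos(2) + cos(1).

-cos(2) + cos(1)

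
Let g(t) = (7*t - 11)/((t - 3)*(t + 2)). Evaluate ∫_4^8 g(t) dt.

Factor the denominator: t**2 - t - 6 = (t + 2)(t - 3).
Partial fractions: (7*t - 11)/((t - 3)*(t + 2)) = 5/(t + 2) + 2/(t - 3).
An antiderivative is F(t) = 2*log(t - 3) + 5*log(t + 2).
Then F(8) - F(4) = (5*log(2) + 7*log(5)) - (5*log(2) + 5*log(3)) = -5*log(3) + 7*log(5).

-5*log(3) + 7*log(5)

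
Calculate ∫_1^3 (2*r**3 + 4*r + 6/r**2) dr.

60

By the power rule, an antiderivative is F(r) = r**4/2 + 2*r**2 - 6/r.
Then F(3) - F(1) = (113/2) - (-7/2) = 60.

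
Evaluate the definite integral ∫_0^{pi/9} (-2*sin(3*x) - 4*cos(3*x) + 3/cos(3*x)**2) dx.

An antiderivative is F(x) = -4*sin(3*x)/3 + 2*cos(3*x)/3 + tan(3*x).
Then F(pi/9) - F(0) = (1/3 + sqrt(3)/3) - (2/3) = -1/3 + sqrt(3)/3.

-1/3 + sqrt(3)/3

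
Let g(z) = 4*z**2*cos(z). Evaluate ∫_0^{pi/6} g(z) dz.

Integrate by parts twice (u = z^2, dv = 4*cos(z) dz).
An antiderivative is F(z) = 4*z**2*sin(z) + 8*z*cos(z) - 8*sin(z).
Then F(pi/6) - F(0) = (-4 + pi**2/18 + 2*sqrt(3)*pi/3) - (0) = -4 + pi**2/18 + 2*sqrt(3)*pi/3.

-4 + pi**2/18 + 2*sqrt(3)*pi/3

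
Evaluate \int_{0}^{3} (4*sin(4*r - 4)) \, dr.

Let u = 4*r - 4, so du = 4 dr. When r = 0, u = -4; when r = 3, u = 8.
The integral becomes ∫ sin(u) du from -4 to 8, with antiderivative -cos(u).
Back in r: F(r) = -cos(4*r - 4).
Then F(3) - F(0) = (-cos(8)) - (-cos(4)) = cos(4) - cos(8).

cos(4) - cos(8)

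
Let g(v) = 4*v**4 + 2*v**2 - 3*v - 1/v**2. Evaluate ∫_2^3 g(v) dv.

869/5

By the power rule, an antiderivative is F(v) = 4*v**5/5 + 2*v**3/3 - 3*v**2/2 + 1/v.
Then F(3) - F(2) = (5977/30) - (763/30) = 869/5.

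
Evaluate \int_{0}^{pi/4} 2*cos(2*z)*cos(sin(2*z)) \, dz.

sin(1)

Let u = sin(2*z), so du = 2*cos(2*z) dz. When z = 0, u = 0; when z = pi/4, u = 1.
The integral becomes ∫ cos(u) du from 0 to 1, with antiderivative sin(u).
Back in z: F(z) = sin(sin(2*z)).
Then F(pi/4) - F(0) = (sin(1)) - (0) = sin(1).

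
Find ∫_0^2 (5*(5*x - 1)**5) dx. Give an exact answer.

Let u = 5*x - 1, so du = 5 dx. When x = 0, u = -1; when x = 2, u = 9.
The integral becomes ∫ u**5 du from -1 to 9, with antiderivative u**6/6.
Back in x: F(x) = (5*x - 1)**6/6.
Then F(2) - F(0) = (177147/2) - (1/6) = 265720/3.

265720/3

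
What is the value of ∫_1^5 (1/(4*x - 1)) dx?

An antiderivative is F(x) = log(4*x - 1)/4.
Then F(5) - F(1) = (log(19)/4) - (log(3)/4) = -log(3)/4 + log(19)/4.

-log(3)/4 + log(19)/4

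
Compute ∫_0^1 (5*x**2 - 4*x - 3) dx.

By the power rule, an antiderivative is F(x) = 5*x**3/3 - 2*x**2 - 3*x.
Then F(1) - F(0) = (-10/3) - (0) = -10/3.

-10/3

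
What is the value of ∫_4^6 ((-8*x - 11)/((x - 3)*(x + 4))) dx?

Factor the denominator: x**2 + x - 12 = (x + 4)(x - 3).
Partial fractions: (-8*x - 11)/((x - 3)*(x + 4)) = -3/(x + 4) - 5/(x - 3).
An antiderivative is F(x) = -5*log(x - 3) - 3*log(x + 4).
Then F(6) - F(4) = (-5*log(3) - 3*log(5) - 3*log(2)) - (-9*log(2)) = -5*log(3) - 3*log(5) + 6*log(2).

-5*log(3) - 3*log(5) + 6*log(2)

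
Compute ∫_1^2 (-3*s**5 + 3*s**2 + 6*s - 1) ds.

-33/2

By the power rule, an antiderivative is F(s) = -s**6/2 + s**3 + 3*s**2 - s.
Then F(2) - F(1) = (-14) - (5/2) = -33/2.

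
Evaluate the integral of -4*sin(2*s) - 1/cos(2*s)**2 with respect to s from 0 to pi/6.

An antiderivative is F(s) = 2*cos(2*s) - tan(2*s)/2.
Then F(pi/6) - F(0) = (1 - sqrt(3)/2) - (2) = -1 - sqrt(3)/2.

-1 - sqrt(3)/2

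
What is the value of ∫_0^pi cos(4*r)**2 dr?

Use the identity cos^2(4*r) = (1 + cos(8*r))/2.
An antiderivative is F(r) = r/2 + sin(8*r)/16.
Then F(pi) - F(0) = (pi/2) - (0) = pi/2.

pi/2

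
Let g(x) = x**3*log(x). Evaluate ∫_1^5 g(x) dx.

-39 + 625*log(5)/4

Integrate by parts once (u = ln x, dv = x**3 dx).
An antiderivative is F(x) = x**4*(4*log(x) - 1)/16.
Then F(5) - F(1) = (-625/16 + 625*log(5)/4) - (-1/16) = -39 + 625*log(5)/4.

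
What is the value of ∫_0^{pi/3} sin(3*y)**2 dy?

pi/6

Use the identity sin^2(3*y) = (1 - cos(6*y))/2.
An antiderivative is F(y) = y/2 - sin(6*y)/12.
Then F(pi/3) - F(0) = (pi/6) - (0) = pi/6.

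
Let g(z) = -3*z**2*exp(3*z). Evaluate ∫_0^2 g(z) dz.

Integrate by parts twice (u = z^2, dv = -3*exp(3*z) dz).
An antiderivative is F(z) = (-9*z**2 + 6*z - 2)*exp(3*z)/9.
Then F(2) - F(0) = (-26*exp(6)/9) - (-2/9) = 2/9 - 26*exp(6)/9.

2/9 - 26*exp(6)/9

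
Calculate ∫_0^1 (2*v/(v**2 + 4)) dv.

Let u = v**2 + 4, so du = 2*v dv. When v = 0, u = 4; when v = 1, u = 5.
The integral becomes ∫ 1/u du from 4 to 5, with antiderivative log(u).
Back in v: F(v) = log(v**2 + 4).
Then F(1) - F(0) = (log(5)) - (log(4)) = log(5/4).

log(5/4)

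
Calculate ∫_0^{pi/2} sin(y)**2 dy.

pi/4

Use the identity sin^2(y) = (1 - cos(2*y))/2.
An antiderivative is F(y) = y/2 - sin(2*y)/4.
Then F(pi/2) - F(0) = (pi/4) - (0) = pi/4.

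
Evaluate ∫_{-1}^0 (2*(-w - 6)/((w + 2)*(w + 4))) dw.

Factor the denominator: w**2 + 6*w + 8 = (w + 4)(w + 2).
Partial fractions: 2*(-w - 6)/((w + 2)*(w + 4)) = 2/(w + 4) - 4/(w + 2).
An antiderivative is F(w) = -4*log(w + 2) + 2*log(w + 4).
Then F(0) - F(-1) = (0) - (log(9)) = -log(9).

-log(9)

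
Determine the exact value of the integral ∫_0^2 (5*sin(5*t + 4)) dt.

cos(4) - cos(14)

Let u = 5*t + 4, so du = 5 dt. When t = 0, u = 4; when t = 2, u = 14.
The integral becomes ∫ sin(u) du from 4 to 14, with antiderivative -cos(u).
Back in t: F(t) = -cos(5*t + 4).
Then F(2) - F(0) = (-cos(14)) - (-cos(4)) = cos(4) - cos(14).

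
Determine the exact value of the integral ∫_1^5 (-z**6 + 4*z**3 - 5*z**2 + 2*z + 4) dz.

-224768/21

By the power rule, an antiderivative is F(z) = -z**7/7 + z**4 - 5*z**3/3 + z**2 + 4*z.
Then F(5) - F(1) = (-224680/21) - (88/21) = -224768/21.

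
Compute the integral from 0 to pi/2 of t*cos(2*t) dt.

Integrate by parts once (u = t, dv = cos(2*t) dt).
An antiderivative is F(t) = t*sin(2*t)/2 + cos(2*t)/4.
Then F(pi/2) - F(0) = (-1/4) - (1/4) = -1/2.

-1/2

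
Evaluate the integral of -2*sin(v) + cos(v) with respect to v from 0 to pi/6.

-3/2 + sqrt(3)

An antiderivative is F(v) = sin(v) + 2*cos(v).
Then F(pi/6) - F(0) = (1/2 + sqrt(3)) - (2) = -3/2 + sqrt(3).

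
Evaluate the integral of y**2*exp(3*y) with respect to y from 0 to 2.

-2/27 + 26*exp(6)/27

Integrate by parts twice (u = y^2, dv = exp(3*y) dy).
An antiderivative is F(y) = (9*y**2 - 6*y + 2)*exp(3*y)/27.
Then F(2) - F(0) = (26*exp(6)/27) - (2/27) = -2/27 + 26*exp(6)/27.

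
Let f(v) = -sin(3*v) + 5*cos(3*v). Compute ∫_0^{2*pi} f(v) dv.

An antiderivative is F(v) = 5*sin(3*v)/3 + cos(3*v)/3.
Then F(2*pi) - F(0) = (1/3) - (1/3) = 0.

0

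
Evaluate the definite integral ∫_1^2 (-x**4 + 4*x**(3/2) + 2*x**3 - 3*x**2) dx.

-73/10 + 32*sqrt(2)/5

By the power rule, an antiderivative is F(x) = 8*x**(5/2)/5 - x**5/5 + x**4/2 - x**3.
Then F(2) - F(1) = (-32/5 + 32*sqrt(2)/5) - (9/10) = -73/10 + 32*sqrt(2)/5.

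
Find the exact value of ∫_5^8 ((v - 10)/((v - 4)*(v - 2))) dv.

-log(4)

Factor the denominator: v**2 - 6*v + 8 = (v - 2)(v - 4).
Partial fractions: (v - 10)/((v - 4)*(v - 2)) = 4/(v - 2) - 3/(v - 4).
An antiderivative is F(v) = -3*log(v - 4) + 4*log(v - 2).
Then F(8) - F(5) = (log(81/4)) - (log(81)) = -log(4).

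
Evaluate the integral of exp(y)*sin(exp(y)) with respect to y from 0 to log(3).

cos(1) - cos(3)

Let u = exp(y), so du = exp(y) dy. When y = 0, u = 1; when y = log(3), u = 3.
The integral becomes ∫ sin(u) du from 1 to 3, with antiderivative -cos(u).
Back in y: F(y) = -cos(exp(y)).
Then F(log(3)) - F(0) = (-cos(3)) - (-cos(1)) = cos(1) - cos(3).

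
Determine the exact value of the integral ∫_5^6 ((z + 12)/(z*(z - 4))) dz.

Factor the denominator: z**2 - 4*z = z(z - 4).
Partial fractions: (z + 12)/(z*(z - 4)) = -3/z + 4/(z - 4).
An antiderivative is F(z) = -3*log(z) + 4*log(z - 4).
Then F(6) - F(5) = (log(2/27)) - (-3*log(5)) = -3*log(3) + log(2) + 3*log(5).

-3*log(3) + log(2) + 3*log(5)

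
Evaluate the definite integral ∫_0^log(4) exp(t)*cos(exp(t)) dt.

-sin(1) + sin(4)

Let u = exp(t), so du = exp(t) dt. When t = 0, u = 1; when t = log(4), u = 4.
The integral becomes ∫ cos(u) du from 1 to 4, with antiderivative sin(u).
Back in t: F(t) = sin(exp(t)).
Then F(log(4)) - F(0) = (sin(4)) - (sin(1)) = -sin(1) + sin(4).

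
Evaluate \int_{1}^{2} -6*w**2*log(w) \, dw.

Integrate by parts once (u = ln w, dv = -6*w**2 dw).
An antiderivative is F(w) = -2*w**3*(3*log(w) - 1)/3.
Then F(2) - F(1) = (16/3 - 16*log(2)) - (2/3) = 14/3 - 16*log(2).

14/3 - 16*log(2)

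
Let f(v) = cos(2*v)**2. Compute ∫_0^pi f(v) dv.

Use the identity cos^2(2*v) = (1 + cos(4*v))/2.
An antiderivative is F(v) = v/2 + sin(4*v)/8.
Then F(pi) - F(0) = (pi/2) - (0) = pi/2.

pi/2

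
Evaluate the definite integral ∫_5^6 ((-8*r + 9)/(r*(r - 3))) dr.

-8*log(3) + 2*log(2) + 3*log(5)

Factor the denominator: r**2 - 3*r = r(r - 3).
Partial fractions: (-8*r + 9)/(r*(r - 3)) = -3/r - 5/(r - 3).
An antiderivative is F(r) = -3*log(r) - 5*log(r - 3).
Then F(6) - F(5) = (-8*log(3) - 3*log(2)) - (-3*log(5) - 5*log(2)) = -8*log(3) + 2*log(2) + 3*log(5).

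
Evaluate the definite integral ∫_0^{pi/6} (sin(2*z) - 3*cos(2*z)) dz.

1/4 - 3*sqrt(3)/4

An antiderivative is F(z) = -3*sin(2*z)/2 - cos(2*z)/2.
Then F(pi/6) - F(0) = (-3*sqrt(3)/4 - 1/4) - (-1/2) = 1/4 - 3*sqrt(3)/4.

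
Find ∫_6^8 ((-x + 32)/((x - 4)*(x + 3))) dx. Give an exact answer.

-5*log(11) + 4*log(2) + 10*log(3)

Factor the denominator: x**2 - x - 12 = (x + 3)(x - 4).
Partial fractions: (-x + 32)/((x - 4)*(x + 3)) = -5/(x + 3) + 4/(x - 4).
An antiderivative is F(x) = 4*log(x - 4) - 5*log(x + 3).
Then F(8) - F(6) = (-5*log(11) + 8*log(2)) - (-10*log(3) + 4*log(2)) = -5*log(11) + 4*log(2) + 10*log(3).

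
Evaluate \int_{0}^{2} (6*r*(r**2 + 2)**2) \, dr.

Let u = r**2 + 2, so du = 2*r dr. When r = 0, u = 2; when r = 2, u = 6.
The integral becomes 3·∫ u**2 du from 2 to 6, with antiderivative u**3.
Back in r: F(r) = (r**2 + 2)**3.
Then F(2) - F(0) = (216) - (8) = 208.

208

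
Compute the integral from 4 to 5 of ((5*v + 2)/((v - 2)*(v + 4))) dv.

Factor the denominator: v**2 + 2*v - 8 = (v + 4)(v - 2).
Partial fractions: (5*v + 2)/((v - 2)*(v + 4)) = 3/(v + 4) + 2/(v - 2).
An antiderivative is F(v) = 2*log(v - 2) + 3*log(v + 4).
Then F(5) - F(4) = (8*log(3)) - (11*log(2)) = -11*log(2) + 8*log(3).

-11*log(2) + 8*log(3)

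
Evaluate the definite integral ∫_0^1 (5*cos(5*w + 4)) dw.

sin(9) - sin(4)

Let u = 5*w + 4, so du = 5 dw. When w = 0, u = 4; when w = 1, u = 9.
The integral becomes ∫ cos(u) du from 4 to 9, with antiderivative sin(u).
Back in w: F(w) = sin(5*w + 4).
Then F(1) - F(0) = (sin(9)) - (sin(4)) = sin(9) - sin(4).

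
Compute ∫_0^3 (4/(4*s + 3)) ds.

log(5)

Let u = 4*s + 3, so du = 4 ds. When s = 0, u = 3; when s = 3, u = 15.
The integral becomes ∫ 1/u du from 3 to 15, with antiderivative log(u).
Back in s: F(s) = log(4*s + 3).
Then F(3) - F(0) = (log(15)) - (log(3)) = log(5).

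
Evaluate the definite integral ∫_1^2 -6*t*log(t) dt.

9/2 - 12*log(2)

Integrate by parts once (u = ln t, dv = -6*t dt).
An antiderivative is F(t) = -3*t**2*(2*log(t) - 1)/2.
Then F(2) - F(1) = (6 - 12*log(2)) - (3/2) = 9/2 - 12*log(2).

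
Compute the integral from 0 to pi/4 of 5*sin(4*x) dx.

An antiderivative is F(x) = -5*cos(4*x)/4.
Then F(pi/4) - F(0) = (5/4) - (-5/4) = 5/2.

5/2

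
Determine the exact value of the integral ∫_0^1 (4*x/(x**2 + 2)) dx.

Let u = x**2 + 2, so du = 2*x dx. When x = 0, u = 2; when x = 1, u = 3.
The integral becomes 2·∫ 1/u du from 2 to 3, with antiderivative 2*log(u).
Back in x: F(x) = 2*log(x**2 + 2).
Then F(1) - F(0) = (log(9)) - (log(4)) = log(9/4).

log(9/4)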